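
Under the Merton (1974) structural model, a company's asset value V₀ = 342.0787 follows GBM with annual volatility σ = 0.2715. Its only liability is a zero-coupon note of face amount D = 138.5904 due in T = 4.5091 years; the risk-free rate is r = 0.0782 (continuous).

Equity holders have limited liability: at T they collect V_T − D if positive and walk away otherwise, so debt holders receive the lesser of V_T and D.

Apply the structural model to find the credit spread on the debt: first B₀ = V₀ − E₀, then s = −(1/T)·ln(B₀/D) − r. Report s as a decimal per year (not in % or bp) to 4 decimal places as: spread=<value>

spread=0.0012

Work the structural quantities from V₀ = 342.0787 against face 138.5904:
d₁ = [ln(V₀/D) + (r + σ²/2)T] / (σ√T)
   = [ln(342.0787/138.5904) + (0.0782 + 0.5·0.2715²)·4.5091] / (0.2715·√4.5091)
   = [0.903518 + 0.518800] / 0.576521 = 2.467072
d₂ = d₁ − σ√T = 2.467072 − 0.576521 = 1.890551
N(d₁) = 0.993189,  N(d₂) = 0.970658,  e^(−rT) = 0.702850
E₀ = V₀·N(d₁) − D·e^(−rT)·N(d₂)
   = 342.0787·0.993189 − 138.5904·0.702850·0.970658 = 245.198638
B₀ = V₀ − E₀ = 342.0787 − 245.198638 = 96.880062
spread = −(1/T)·ln(B₀/D) − r = −(1/4.5091)·ln(96.880062/138.5904) − 0.0782 = 0.00120589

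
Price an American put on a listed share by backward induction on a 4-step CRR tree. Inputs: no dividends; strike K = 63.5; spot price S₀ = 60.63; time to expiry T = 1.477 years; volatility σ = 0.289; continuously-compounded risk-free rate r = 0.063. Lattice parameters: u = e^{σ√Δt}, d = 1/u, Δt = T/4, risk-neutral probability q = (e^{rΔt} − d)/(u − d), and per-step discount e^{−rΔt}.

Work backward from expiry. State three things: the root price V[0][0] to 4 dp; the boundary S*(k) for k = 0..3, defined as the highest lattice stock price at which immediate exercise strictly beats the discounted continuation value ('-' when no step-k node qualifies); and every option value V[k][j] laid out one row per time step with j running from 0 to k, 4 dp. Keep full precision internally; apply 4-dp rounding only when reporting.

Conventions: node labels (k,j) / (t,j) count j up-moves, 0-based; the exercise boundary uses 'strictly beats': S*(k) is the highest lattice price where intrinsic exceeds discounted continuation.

Δt=0.36925, u=1.19198, d=0.83894, q=0.52288, disc=e^(-rΔt)=0.97701
k=4 terminal: V=max(K-S,0) → 33.4658 20.8272 2.8700 0.0000 0.0000
k=3: j=0 S=35.8000 intr=27.7000 cont=26.2398 V=27.7000[EX]; j=1 S=50.8651 intr=12.6349 cont=11.1748 V=12.6349[EX]; j=2 S=72.2696 intr=0.0000 cont=1.3379 V=1.3379[hold]; j=3 S=102.6814 intr=0.0000 cont=0.0000 V=0.0000[hold]  S*(3)=50.8651
k=2: j=0 S=42.6728 intr=20.8272 cont=19.3670 V=20.8272[EX]; j=1 S=60.6300 intr=2.8700 cont=6.5733 V=6.5733[hold]; j=2 S=86.1437 intr=0.0000 cont=0.6236 V=0.6236[hold]  S*(2)=42.6728
k=1: j=0 S=50.8651 intr=12.6349 cont=13.0666 V=13.0666[hold]; j=1 S=72.2696 intr=0.0000 cont=3.3827 V=3.3827[hold]  S*(1)=-
k=0: j=0 S=60.6300 intr=2.8700 cont=7.8191 V=7.8191[hold]  S*(0)=-

price = 7.8191
boundary = - - 42.6728 50.8651
tree:
7.8191
13.0666 3.3827
20.8272 6.5733 0.6236
27.7000 12.6349 1.3379 0.0000
33.4658 20.8272 2.8700 0.0000 0.0000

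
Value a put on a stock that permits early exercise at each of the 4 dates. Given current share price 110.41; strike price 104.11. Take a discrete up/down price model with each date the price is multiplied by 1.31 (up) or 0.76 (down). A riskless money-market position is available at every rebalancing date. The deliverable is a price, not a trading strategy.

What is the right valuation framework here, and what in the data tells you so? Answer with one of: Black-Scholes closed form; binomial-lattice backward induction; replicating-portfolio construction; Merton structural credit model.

Key observation: the put (strike 104.11 on spot 110.41) is American-style on a 4-step discrete price model, so the early-exercise decision at every node requires stepwise backward valuation — a closed form cannot price the exercise right.

framework: binomial-lattice backward induction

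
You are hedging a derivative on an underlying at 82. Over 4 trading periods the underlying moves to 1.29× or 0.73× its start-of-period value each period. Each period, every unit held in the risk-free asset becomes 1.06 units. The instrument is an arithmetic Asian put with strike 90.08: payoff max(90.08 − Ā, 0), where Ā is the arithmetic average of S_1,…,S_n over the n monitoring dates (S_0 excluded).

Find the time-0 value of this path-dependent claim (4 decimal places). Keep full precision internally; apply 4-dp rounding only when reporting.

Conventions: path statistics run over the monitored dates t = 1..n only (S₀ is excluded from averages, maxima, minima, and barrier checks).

No-arbitrage gives p* = (R−d)/(u−d) = 0.5893: enumerate every path, weight its payoff by its p*-probability, and discount by R^4.
Enumerate all 2^4 = 16 price paths (U = up ×1.29, D = down ×0.73); each path with k up-moves has probability p*^k·(1−p*)^(4−k).
DDDD: Ā=39.6859, payoff=50.3941, prob=0.028455
UDDD: Ā=70.1299, payoff=19.9501, prob=0.040827
DUDD: Ā=58.6499, payoff=31.4301, prob=0.040827
UUDD: Ā=103.6417, payoff=0.0000, prob=0.058578
DDUD: Ā=50.2695, payoff=39.8105, prob=0.040827
UDUD: Ā=88.8325, payoff=1.2475, prob=0.058578
DUUD: Ā=77.3525, payoff=12.7275, prob=0.058578
UUUD: Ā=136.6914, payoff=0.0000, prob=0.084046
DDDU: Ā=44.1519, payoff=45.9281, prob=0.040827
UDDU: Ā=78.0218, payoff=12.0582, prob=0.058578
DUDU: Ā=66.5418, payoff=23.5382, prob=0.058578
UUDU: Ā=117.5875, payoff=0.0000, prob=0.084046
DDUU: Ā=58.1614, payoff=31.9186, prob=0.058578
UDUU: Ā=102.7783, payoff=0.0000, prob=0.084046
DUUU: Ā=91.2983, payoff=0.0000, prob=0.084046
UUUU: Ā=161.3354, payoff=0.0000, prob=0.120588
Price = Σ prob·payoff / R^4 = 11.805578 / 1.262477 = 9.3511

price = 9.3511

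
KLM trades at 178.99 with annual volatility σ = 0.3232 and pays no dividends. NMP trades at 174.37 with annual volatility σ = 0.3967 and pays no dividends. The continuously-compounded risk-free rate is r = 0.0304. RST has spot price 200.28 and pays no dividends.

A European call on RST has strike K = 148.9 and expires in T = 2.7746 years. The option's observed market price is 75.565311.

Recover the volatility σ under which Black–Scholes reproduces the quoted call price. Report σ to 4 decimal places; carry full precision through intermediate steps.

sigma = 0.3210

At σ = 0.3210 the Black–Scholes value reproduces the quote:
σ√T = 0.321·√2.7746 = 0.534694
d₁ = (ln(S/K) + (r+σ²/2)T) / (σ√T) = (ln(200.28/148.9) + (0.0304+0.321²/2)·2.7746) / 0.534694 = (0.296441 + 0.227297) / 0.534694 = 0.979510
d₂ = d₁ − σ√T = 0.979510 − 0.534694 = 0.444816
e^{−rT} = 0.919111
N(d₁) = 0.836336,  N(d₂) = 0.671774
V = S·N(d₁) − K·e^{−rT}·N(d₂) = 167.501374 − 91.936062 = 75.565311 (matching the quote); vega is positive throughout, so no other σ reproduces this price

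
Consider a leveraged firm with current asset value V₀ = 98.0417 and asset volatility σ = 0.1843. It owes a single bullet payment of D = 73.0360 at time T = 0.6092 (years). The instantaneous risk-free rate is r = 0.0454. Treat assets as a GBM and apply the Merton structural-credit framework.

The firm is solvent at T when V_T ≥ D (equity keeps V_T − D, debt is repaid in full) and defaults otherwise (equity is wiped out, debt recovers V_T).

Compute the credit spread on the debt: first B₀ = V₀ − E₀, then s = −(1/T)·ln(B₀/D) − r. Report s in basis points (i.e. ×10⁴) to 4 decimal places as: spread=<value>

Work the structural quantities from V₀ = 98.0417 against face 73.0360:
d₁ = [ln(V₀/D) + (r + σ²/2)T] / (σ√T)
   = [ln(98.0417/73.0360) + (0.0454 + 0.5·0.1843²)·0.6092] / (0.1843·√0.6092)
   = [0.294440 + 0.038004] / 0.143848 = 2.311073
d₂ = d₁ − σ√T = 2.311073 − 0.143848 = 2.167224
N(d₁) = 0.989586,  N(d₂) = 0.984891,  e^(−rT) = 0.972721
E₀ = V₀·N(d₁) − D·e^(−rT)·N(d₂)
   = 98.0417·0.989586 − 73.0360·0.972721·0.984891 = 27.050371
B₀ = V₀ − E₀ = 98.0417 − 27.050371 = 70.991329
spread = −(1/T)·ln(B₀/D) − r = −(1/0.6092)·ln(70.991329/73.0360) − 0.0454 = 0.00120985
in basis points: 0.00120985 × 10⁴ = 12.0985 bp

spread=12.0985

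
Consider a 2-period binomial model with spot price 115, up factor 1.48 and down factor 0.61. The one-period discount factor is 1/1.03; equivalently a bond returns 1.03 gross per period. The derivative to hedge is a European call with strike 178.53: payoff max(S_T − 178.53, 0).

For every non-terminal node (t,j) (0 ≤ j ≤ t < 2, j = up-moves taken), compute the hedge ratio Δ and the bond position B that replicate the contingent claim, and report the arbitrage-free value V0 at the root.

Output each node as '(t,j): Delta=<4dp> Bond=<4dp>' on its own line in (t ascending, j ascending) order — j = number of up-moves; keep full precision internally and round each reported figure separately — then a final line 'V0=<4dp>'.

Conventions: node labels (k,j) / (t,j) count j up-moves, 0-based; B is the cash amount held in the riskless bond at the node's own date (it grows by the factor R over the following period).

(0,0): Delta=0.3437 Bond=-23.4078
(1,0): Delta=0.0000 Bond=0.0000
(1,1): Delta=0.4955 Bond=-49.9423
V0=16.1169

The replicating-portfolio and risk-neutral prices coincide; use p* = (1.03−0.61)/(1.48−0.61) = 0.4828 for the latter.
At maturity the claim pays: V(2,0)=0.0000, V(2,1)=0.0000, V(2,2)=73.3660
Node (1,0) S=70.1500: V=(p*·0.0000+(1−p*)·0.0000)/1.03=0.0000; Δ=(0.0000−0.0000)/(103.8220−42.7915)=0.0000; B=V−Δ·S=0.0000
Node (1,1) S=170.2000: V=(p*·73.3660+(1−p*)·0.0000)/1.03=34.3865; Δ=(73.3660−0.0000)/(251.8960−103.8220)=0.4955; B=V−Δ·S=-49.9423
Node (0,0) S=115.0000: V=(p*·34.3865+(1−p*)·0.0000)/1.03=16.1169; Δ=(34.3865−0.0000)/(170.2000−70.1500)=0.3437; B=V−Δ·S=-23.4078
Sanity check at the root: Δ(0,0)·S0 + B(0,0) reproduces V0 = 16.1169.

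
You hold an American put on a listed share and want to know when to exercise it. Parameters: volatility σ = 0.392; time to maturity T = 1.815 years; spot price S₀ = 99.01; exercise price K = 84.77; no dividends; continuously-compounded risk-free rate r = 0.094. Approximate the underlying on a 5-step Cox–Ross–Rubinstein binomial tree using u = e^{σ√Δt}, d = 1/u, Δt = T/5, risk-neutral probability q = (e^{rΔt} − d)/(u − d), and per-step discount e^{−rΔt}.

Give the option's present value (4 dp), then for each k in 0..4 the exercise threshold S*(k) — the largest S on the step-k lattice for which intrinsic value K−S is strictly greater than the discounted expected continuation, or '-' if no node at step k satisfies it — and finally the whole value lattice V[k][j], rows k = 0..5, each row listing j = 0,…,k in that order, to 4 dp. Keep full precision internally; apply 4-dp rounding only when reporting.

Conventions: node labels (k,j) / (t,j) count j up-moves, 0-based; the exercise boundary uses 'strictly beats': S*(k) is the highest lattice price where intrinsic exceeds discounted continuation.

Δt=0.36300  u=1.26640  d=0.78964  q=0.51403  discount=0.96645
step 5 (expiry): payoffs max(K−S,0) = 54.3734 36.0209 6.5877 0.0000 0.0000 0.0000
step 4: (k=4,j=0): S=38.4943, K−S=46.2757, hold=43.4320 ⇒ V=46.2757 exercise | (k=4,j=1): S=61.7359, K−S=23.0341, hold=20.1904 ⇒ V=23.0341 exercise | (k=4,j=2): S=99.0100, K−S=0.0000, hold=3.0940 ⇒ V=3.0940 continue | (k=4,j=3): S=158.7891, K−S=0.0000, hold=0.0000 ⇒ V=0.0000 continue | (k=4,j=4): S=254.6609, K−S=0.0000, hold=0.0000 ⇒ V=0.0000 continue  boundary S*=61.7359
step 3: (k=3,j=0): S=48.7491, K−S=36.0209, hold=33.1772 ⇒ V=36.0209 exercise | (k=3,j=1): S=78.1823, K−S=6.5877, hold=12.3554 ⇒ V=12.3554 continue | (k=3,j=2): S=125.3862, K−S=0.0000, hold=1.4531 ⇒ V=1.4531 continue | (k=3,j=3): S=201.0904, K−S=0.0000, hold=0.0000 ⇒ V=0.0000 continue  boundary S*=48.7491
step 2: (k=2,j=0): S=61.7359, K−S=23.0341, hold=23.0557 ⇒ V=23.0557 continue | (k=2,j=1): S=99.0100, K−S=0.0000, hold=6.5248 ⇒ V=6.5248 continue | (k=2,j=2): S=158.7891, K−S=0.0000, hold=0.6825 ⇒ V=0.6825 continue  boundary S*=-
step 1: (k=1,j=0): S=78.1823, K−S=6.5877, hold=14.0699 ⇒ V=14.0699 continue | (k=1,j=1): S=125.3862, K−S=0.0000, hold=3.4035 ⇒ V=3.4035 continue  boundary S*=-
step 0: (k=0,j=0): S=99.0100, K−S=0.0000, hold=8.2989 ⇒ V=8.2989 continue  boundary S*=-

price = 8.2989
boundary = - - - 48.7491 61.7359
tree:
8.2989
14.0699 3.4035
23.0557 6.5248 0.6825
36.0209 12.3554 1.4531 0.0000
46.2757 23.0341 3.0940 0.0000 0.0000
54.3734 36.0209 6.5877 0.0000 0.0000 0.0000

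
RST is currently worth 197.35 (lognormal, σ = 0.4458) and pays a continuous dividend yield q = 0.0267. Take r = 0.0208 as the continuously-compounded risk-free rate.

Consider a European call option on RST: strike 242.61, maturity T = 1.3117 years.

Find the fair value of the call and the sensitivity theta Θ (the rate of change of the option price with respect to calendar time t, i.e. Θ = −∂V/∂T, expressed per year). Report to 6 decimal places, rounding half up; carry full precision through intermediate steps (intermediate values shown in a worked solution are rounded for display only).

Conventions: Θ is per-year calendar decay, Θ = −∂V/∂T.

price = 23.853232
Θ = -13.612276

σ√T = 0.4458·√1.3117 = 0.510572
d₁ = (ln(S/K) + (r−q+σ²/2)T) / (σ√T) = (ln(197.35/242.61) + (0.0208−0.0267+0.4458²/2)·1.3117) / 0.510572 = (-0.206476 + 0.122603) / 0.510572 = -0.164273
d₂ = d₁ − σ√T = -0.164273 − 0.510572 = -0.674846
e^{−rT} = 0.973085
e^{−qT} = 0.965584
N(d₁) = 0.434758,  N(d₂) = 0.249887
Call price V = S·e^{−qT}·N(d₁) − K·e^{−rT}·N(d₂) = 82.846606 − 58.993374 = 23.853232
φ(d₁) = (1/√(2π))·e^{−d₁²/2} = 0.393596
Θ = −S·e^{−qT}·φ(d₁)·σ/(2√T) + q·S·e^{−qT}·N(d₁) − r·K·e^{−rT}·N(d₂) = −14.597218 + 2.212004 − 1.227062 = -13.612276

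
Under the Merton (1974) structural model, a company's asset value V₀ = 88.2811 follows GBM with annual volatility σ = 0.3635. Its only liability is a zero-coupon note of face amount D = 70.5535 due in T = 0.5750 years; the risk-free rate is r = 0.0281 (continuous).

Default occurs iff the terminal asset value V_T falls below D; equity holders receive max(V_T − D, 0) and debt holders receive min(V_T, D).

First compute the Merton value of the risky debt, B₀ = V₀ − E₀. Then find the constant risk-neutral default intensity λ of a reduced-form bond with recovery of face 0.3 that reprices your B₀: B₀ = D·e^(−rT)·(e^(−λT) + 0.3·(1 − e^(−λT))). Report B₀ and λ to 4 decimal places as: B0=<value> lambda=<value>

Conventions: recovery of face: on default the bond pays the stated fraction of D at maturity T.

With assets at 88.2811 and a single debt payment of 70.5535 at 0.5750 years:
d₁ = [ln(V₀/D) + (r + σ²/2)T] / (σ√T)
   = [ln(88.2811/70.5535) + (0.0281 + 0.5·0.3635²)·0.5750] / (0.3635·√0.5750)
   = [0.224155 + 0.054146] / 0.275638 = 1.009660
d₂ = d₁ − σ√T = 1.009660 − 0.275638 = 0.734023
N(d₁) = 0.843671,  N(d₂) = 0.768533,  e^(−rT) = 0.983972
E₀ = V₀·N(d₁) − D·e^(−rT)·N(d₂)
   = 88.2811·0.843671 − 70.5535·0.983972·0.768533 = 21.126601
B₀ = V₀ − E₀ = 88.2811 − 21.126601 = 67.154499
e^(−λT) = (B₀·e^(rT)/D − 0.3)/(1 − 0.3) = (67.1545·1.016289/70.5535 − 0.3)/0.7 = 0.95332543
λ = −ln(0.95332543)/0.5750 = 0.083129

B0=67.1545 lambda=0.0831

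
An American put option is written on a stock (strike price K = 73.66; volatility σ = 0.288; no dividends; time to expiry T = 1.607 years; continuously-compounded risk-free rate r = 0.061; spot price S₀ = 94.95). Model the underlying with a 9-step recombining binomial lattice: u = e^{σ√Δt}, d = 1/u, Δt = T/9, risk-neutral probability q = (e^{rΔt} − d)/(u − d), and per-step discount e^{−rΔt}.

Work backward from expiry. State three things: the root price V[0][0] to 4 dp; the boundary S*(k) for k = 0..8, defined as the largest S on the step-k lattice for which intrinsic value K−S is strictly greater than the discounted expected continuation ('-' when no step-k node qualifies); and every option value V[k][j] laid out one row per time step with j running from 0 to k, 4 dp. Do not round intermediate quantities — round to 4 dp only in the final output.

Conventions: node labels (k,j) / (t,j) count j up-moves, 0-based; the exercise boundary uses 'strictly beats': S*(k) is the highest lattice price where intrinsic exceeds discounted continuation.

Δt=0.17856, u=1.12941, d=0.88542, q=0.51450, disc=e^(-rΔt)=0.98917
k=9 terminal: V=max(K-S,0) → 41.9041 33.1531 21.9906 7.7520 0.0000 0.0000 0.0000 0.0000 0.0000 0.0000
k=8: j=0 S=35.8655 intr=37.7945 cont=36.9966 V=37.7945[EX]; j=1 S=45.7490 intr=27.9110 cont=27.1131 V=27.9110[EX]; j=2 S=58.3561 intr=15.3039 cont=14.5060 V=15.3039[EX]; j=3 S=74.4373 intr=0.0000 cont=3.7228 V=3.7228[hold]; j=4 S=94.9500 intr=0.0000 cont=0.0000 V=0.0000[hold]; j=5 S=121.1154 intr=0.0000 cont=0.0000 V=0.0000[hold]; j=6 S=154.4913 intr=0.0000 cont=0.0000 V=0.0000[hold]; j=7 S=197.0645 intr=0.0000 cont=0.0000 V=0.0000[hold]; j=8 S=251.3697 intr=0.0000 cont=0.0000 V=0.0000[hold]  S*(8)=58.3561
k=7: j=0 S=40.5069 intr=33.1531 cont=32.3551 V=33.1531[EX]; j=1 S=51.6694 intr=21.9906 cont=21.1926 V=21.9906[EX]; j=2 S=65.9080 intr=7.7520 cont=9.2443 V=9.2443[hold]; j=3 S=84.0703 intr=0.0000 cont=1.7879 V=1.7879[hold]; j=4 S=107.2376 intr=0.0000 cont=0.0000 V=0.0000[hold]; j=5 S=136.7892 intr=0.0000 cont=0.0000 V=0.0000[hold]; j=6 S=174.4842 intr=0.0000 cont=0.0000 V=0.0000[hold]; j=7 S=222.5670 intr=0.0000 cont=0.0000 V=0.0000[hold]  S*(7)=51.6694
k=6: j=0 S=45.7490 intr=27.9110 cont=27.1131 V=27.9110[EX]; j=1 S=58.3561 intr=15.3039 cont=15.2654 V=15.3039[EX]; j=2 S=74.4373 intr=0.0000 cont=5.3494 V=5.3494[hold]; j=3 S=94.9500 intr=0.0000 cont=0.8586 V=0.8586[hold]; j=4 S=121.1154 intr=0.0000 cont=0.0000 V=0.0000[hold]; j=5 S=154.4913 intr=0.0000 cont=0.0000 V=0.0000[hold]; j=6 S=197.0645 intr=0.0000 cont=0.0000 V=0.0000[hold]  S*(6)=58.3561
k=5: j=0 S=51.6694 intr=21.9906 cont=21.1926 V=21.9906[EX]; j=1 S=65.9080 intr=7.7520 cont=10.0720 V=10.0720[hold]; j=2 S=84.0703 intr=0.0000 cont=3.0060 V=3.0060[hold]; j=3 S=107.2376 intr=0.0000 cont=0.4123 V=0.4123[hold]; j=4 S=136.7892 intr=0.0000 cont=0.0000 V=0.0000[hold]; j=5 S=174.4842 intr=0.0000 cont=0.0000 V=0.0000[hold]  S*(5)=51.6694
k=4: j=0 S=58.3561 intr=15.3039 cont=15.6867 V=15.6867[hold]; j=1 S=74.4373 intr=0.0000 cont=6.3668 V=6.3668[hold]; j=2 S=94.9500 intr=0.0000 cont=1.6535 V=1.6535[hold]; j=3 S=121.1154 intr=0.0000 cont=0.1980 V=0.1980[hold]; j=4 S=154.4913 intr=0.0000 cont=0.0000 V=0.0000[hold]  S*(4)=-
k=3: j=0 S=65.9080 intr=7.7520 cont=10.7737 V=10.7737[hold]; j=1 S=84.0703 intr=0.0000 cont=3.8991 V=3.8991[hold]; j=2 S=107.2376 intr=0.0000 cont=0.8948 V=0.8948[hold]; j=3 S=136.7892 intr=0.0000 cont=0.0951 V=0.0951[hold]  S*(3)=-
k=2: j=0 S=74.4373 intr=0.0000 cont=7.1583 V=7.1583[hold]; j=1 S=94.9500 intr=0.0000 cont=2.3279 V=2.3279[hold]; j=2 S=121.1154 intr=0.0000 cont=0.4781 V=0.4781[hold]  S*(2)=-
k=1: j=0 S=84.0703 intr=0.0000 cont=4.6225 V=4.6225[hold]; j=1 S=107.2376 intr=0.0000 cont=1.3613 V=1.3613[hold]  S*(1)=-
k=0: j=0 S=94.9500 intr=0.0000 cont=2.9127 V=2.9127[hold]  S*(0)=-

price = 2.9127
boundary = - - - - - 51.6694 58.3561 51.6694 58.3561
tree:
2.9127
4.6225 1.3613
7.1583 2.3279 0.4781
10.7737 3.8991 0.8948 0.0951
15.6867 6.3668 1.6535 0.1980 0.0000
21.9906 10.0720 3.0060 0.4123 0.0000 0.0000
27.9110 15.3039 5.3494 0.8586 0.0000 0.0000 0.0000
33.1531 21.9906 9.2443 1.7879 0.0000 0.0000 0.0000 0.0000
37.7945 27.9110 15.3039 3.7228 0.0000 0.0000 0.0000 0.0000 0.0000
41.9041 33.1531 21.9906 7.7520 0.0000 0.0000 0.0000 0.0000 0.0000 0.0000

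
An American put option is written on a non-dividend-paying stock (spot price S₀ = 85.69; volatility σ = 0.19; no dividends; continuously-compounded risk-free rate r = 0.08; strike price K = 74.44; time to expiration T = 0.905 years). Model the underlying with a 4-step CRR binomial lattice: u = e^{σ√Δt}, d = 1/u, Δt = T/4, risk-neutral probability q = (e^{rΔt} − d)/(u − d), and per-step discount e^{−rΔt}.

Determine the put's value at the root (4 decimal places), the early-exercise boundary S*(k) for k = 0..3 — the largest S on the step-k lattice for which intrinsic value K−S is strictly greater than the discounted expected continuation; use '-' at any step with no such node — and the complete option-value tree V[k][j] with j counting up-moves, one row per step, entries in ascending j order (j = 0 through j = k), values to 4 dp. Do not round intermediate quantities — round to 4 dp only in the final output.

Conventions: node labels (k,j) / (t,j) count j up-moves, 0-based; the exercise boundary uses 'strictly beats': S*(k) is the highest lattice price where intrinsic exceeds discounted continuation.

price = 0.9994
boundary = - - - 65.3405
tree:
0.9994
2.1290 0.2073
4.4548 0.5006 0.0000
9.0995 1.2089 0.0000 0.0000
14.7457 2.9193 0.0000 0.0000 0.0000

params: Δt=0.22625 u=1.09458 d=0.91359 q=0.57833 e^(-rΔt)=0.98206
t_4 payoffs: 14.7457 2.9193 0.0000 0.0000 0.0000
t_3: node(3,0) S=65.3405 payoff=9.0995 vs cont=7.7643 → 9.0995 [stop]  node(3,1) S=78.2854 payoff=0.0000 vs cont=1.2089 → 1.2089 [wait]  node(3,2) S=93.7950 payoff=0.0000 vs cont=0.0000 → 0.0000 [wait]  node(3,3) S=112.3772 payoff=0.0000 vs cont=0.0000 → 0.0000 [wait]  ⇒ S*(3)=65.3405
t_2: node(2,0) S=71.5207 payoff=2.9193 vs cont=4.4548 → 4.4548 [wait]  node(2,1) S=85.6900 payoff=0.0000 vs cont=0.5006 → 0.5006 [wait]  node(2,2) S=102.6665 payoff=0.0000 vs cont=0.0000 → 0.0000 [wait]  ⇒ S*(2)=-
t_1: node(1,0) S=78.2854 payoff=0.0000 vs cont=2.1290 → 2.1290 [wait]  node(1,1) S=93.7950 payoff=0.0000 vs cont=0.2073 → 0.2073 [wait]  ⇒ S*(1)=-
t_0: node(0,0) S=85.6900 payoff=0.0000 vs cont=0.9994 → 0.9994 [wait]  ⇒ S*(0)=-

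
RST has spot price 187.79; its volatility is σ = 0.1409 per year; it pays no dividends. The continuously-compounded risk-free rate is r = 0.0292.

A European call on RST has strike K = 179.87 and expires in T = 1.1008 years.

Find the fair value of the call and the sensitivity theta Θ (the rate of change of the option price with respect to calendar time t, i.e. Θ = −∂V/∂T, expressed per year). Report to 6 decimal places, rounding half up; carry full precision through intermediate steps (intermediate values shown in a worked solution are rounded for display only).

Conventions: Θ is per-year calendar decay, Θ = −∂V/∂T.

price = 18.817576
Θ = -7.643296

σ√T = 0.1409·√1.1008 = 0.147831
d₁ = (ln(S/K) + (r+σ²/2)T) / (σ√T) = (ln(187.79/179.87) + (0.0292+0.1409²/2)·1.1008) / 0.147831 = (0.043090 + 0.043070) / 0.147831 = 0.582830
d₂ = d₁ − σ√T = 0.582830 − 0.147831 = 0.434999
e^{−rT} = 0.968368
N(d₁) = 0.719996,  N(d₂) = 0.668219
Call price V = S·N(d₁) − K·e^{−rT}·N(d₂) = 135.208079 − 116.390503 = 18.817576
φ(d₁) = (1/√(2π))·e^{−d₁²/2} = 0.336626
Θ = −S·φ(d₁)·σ/(2√T) − r·K·e^{−rT}·N(d₂) = −4.244694 − 3.398603 = -7.643296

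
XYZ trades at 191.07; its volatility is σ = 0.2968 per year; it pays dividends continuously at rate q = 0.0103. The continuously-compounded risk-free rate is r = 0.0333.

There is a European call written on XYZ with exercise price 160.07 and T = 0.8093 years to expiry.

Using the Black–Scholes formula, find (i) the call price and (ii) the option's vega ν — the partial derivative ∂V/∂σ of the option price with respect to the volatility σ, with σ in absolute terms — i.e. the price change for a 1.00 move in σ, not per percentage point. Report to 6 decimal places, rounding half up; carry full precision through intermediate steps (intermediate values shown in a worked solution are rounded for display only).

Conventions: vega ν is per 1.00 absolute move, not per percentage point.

σ√T = 0.2968·√0.8093 = 0.267005
d₁ = (ln(S/K) + (r−q+σ²/2)T) / (σ√T) = (ln(191.07/160.07) + (0.0333−0.0103+0.2968²/2)·0.8093) / 0.267005 = (0.177029 + 0.054260) / 0.267005 = 0.866233
d₂ = d₁ − σ√T = 0.866233 − 0.267005 = 0.599229
e^{−rT} = 0.973410
e^{−qT} = 0.991699
N(d₁) = 0.806819,  N(d₂) = 0.725490
Call price V = S·e^{−qT}·N(d₁) − K·e^{−rT}·N(d₂) = 152.879192 − 113.041309 = 39.837883
φ(d₁) = (1/√(2π))·e^{−d₁²/2} = 0.274139
ν = S·e^{−qT}·φ(d₁)·√T = 46.730293

price = 39.837883
ν = 46.730293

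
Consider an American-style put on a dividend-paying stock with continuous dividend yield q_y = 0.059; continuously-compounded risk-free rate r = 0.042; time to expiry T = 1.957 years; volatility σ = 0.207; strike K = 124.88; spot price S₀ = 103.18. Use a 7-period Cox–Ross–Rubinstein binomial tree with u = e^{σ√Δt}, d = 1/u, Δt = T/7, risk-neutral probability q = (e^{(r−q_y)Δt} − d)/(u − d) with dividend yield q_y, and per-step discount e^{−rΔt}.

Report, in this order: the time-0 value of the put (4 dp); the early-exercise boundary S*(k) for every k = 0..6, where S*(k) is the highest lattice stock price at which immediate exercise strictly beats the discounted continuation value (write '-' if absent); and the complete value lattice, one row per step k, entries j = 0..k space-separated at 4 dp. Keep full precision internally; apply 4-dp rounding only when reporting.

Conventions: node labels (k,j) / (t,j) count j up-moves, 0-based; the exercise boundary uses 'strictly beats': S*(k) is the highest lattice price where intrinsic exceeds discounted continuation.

params: Δt=0.27957 u=1.11566 d=0.89633 q=0.45105 e^(-rΔt)=0.98833
t_7 payoffs: 76.9221 65.1865 50.5790 32.3970 9.7657 0.0000 0.0000 0.0000
t_6: node(6,0) S=53.5049 payoff=71.3751 vs cont=70.7926 → 71.3751 [stop]  node(6,1) S=66.5980 payoff=58.2820 vs cont=57.9138 → 58.2820 [stop]  node(6,2) S=82.8950 payoff=41.9850 vs cont=41.8834 → 41.9850 [stop]  node(6,3) S=103.1800 payoff=21.7000 vs cont=21.9302 → 21.9302 [wait]  node(6,4) S=128.4289 payoff=0.0000 vs cont=5.2983 → 5.2983 [wait]  node(6,5) S=159.8564 payoff=0.0000 vs cont=0.0000 → 0.0000 [wait]  node(6,6) S=198.9745 payoff=0.0000 vs cont=0.0000 → 0.0000 [wait]  ⇒ S*(6)=82.8950
t_5: node(5,0) S=59.6935 payoff=65.1865 vs cont=64.7052 → 65.1865 [stop]  node(5,1) S=74.3010 payoff=50.5790 vs cont=50.3368 → 50.5790 [stop]  node(5,2) S=92.4830 payoff=32.3970 vs cont=32.5548 → 32.5548 [wait]  node(5,3) S=115.1143 payoff=9.7657 vs cont=14.2600 → 14.2600 [wait]  node(5,4) S=143.2836 payoff=0.0000 vs cont=2.8746 → 2.8746 [wait]  node(5,5) S=178.3461 payoff=0.0000 vs cont=0.0000 → 0.0000 [wait]  ⇒ S*(5)=74.3010
t_4: node(4,0) S=66.5980 payoff=58.2820 vs cont=57.9138 → 58.2820 [stop]  node(4,1) S=82.8950 payoff=41.9850 vs cont=41.9537 → 41.9850 [stop]  node(4,2) S=103.1800 payoff=21.7000 vs cont=24.0193 → 24.0193 [wait]  node(4,3) S=128.4289 payoff=0.0000 vs cont=9.0181 → 9.0181 [wait]  node(4,4) S=159.8564 payoff=0.0000 vs cont=1.5596 → 1.5596 [wait]  ⇒ S*(4)=82.8950
t_3: node(3,0) S=74.3010 payoff=50.5790 vs cont=50.3368 → 50.5790 [stop]  node(3,1) S=92.4830 payoff=32.3970 vs cont=33.4861 → 33.4861 [wait]  node(3,2) S=115.1143 payoff=9.7657 vs cont=17.0517 → 17.0517 [wait]  node(3,3) S=143.2836 payoff=0.0000 vs cont=5.5880 → 5.5880 [wait]  ⇒ S*(3)=74.3010
t_2: node(2,0) S=82.8950 payoff=41.9850 vs cont=42.3689 → 42.3689 [wait]  node(2,1) S=103.1800 payoff=21.7000 vs cont=25.7690 → 25.7690 [wait]  node(2,2) S=128.4289 payoff=0.0000 vs cont=11.7423 → 11.7423 [wait]  ⇒ S*(2)=-
t_1: node(1,0) S=92.4830 payoff=32.3970 vs cont=34.4744 → 34.4744 [wait]  node(1,1) S=115.1143 payoff=9.7657 vs cont=19.2153 → 19.2153 [wait]  ⇒ S*(1)=-
t_0: node(0,0) S=103.1800 payoff=21.7000 vs cont=27.2697 → 27.2697 [wait]  ⇒ S*(0)=-

price = 27.2697
boundary = - - - 74.3010 82.8950 74.3010 82.8950
tree:
27.2697
34.4744 19.2153
42.3689 25.7690 11.7423
50.5790 33.4861 17.0517 5.5880
58.2820 41.9850 24.0193 9.0181 1.5596
65.1865 50.5790 32.5548 14.2600 2.8746 0.0000
71.3751 58.2820 41.9850 21.9302 5.2983 0.0000 0.0000
76.9221 65.1865 50.5790 32.3970 9.7657 0.0000 0.0000 0.0000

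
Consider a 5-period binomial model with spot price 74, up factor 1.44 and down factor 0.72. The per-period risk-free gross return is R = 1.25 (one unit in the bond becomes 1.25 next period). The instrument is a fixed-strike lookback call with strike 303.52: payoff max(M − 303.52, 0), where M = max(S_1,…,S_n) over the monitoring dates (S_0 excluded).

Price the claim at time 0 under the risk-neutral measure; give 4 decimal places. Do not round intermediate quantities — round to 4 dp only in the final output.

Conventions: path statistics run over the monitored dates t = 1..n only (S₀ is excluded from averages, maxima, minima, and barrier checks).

Under the martingale measure an up-move has probability p* = 0.7361; value the claim as the probability-weighted average of per-path payoffs, discounted 5 periods at R = 1.25.
Enumerate all 2^5 = 32 price paths (U = up ×1.44, D = down ×0.72); each path with k up-moves has probability p*^k·(1−p*)^(5−k).
DDDDD: M=53.2800, payoff=0.0000, prob=0.001280
UDDDD: M=106.5600, payoff=0.0000, prob=0.003570
DUDDD: M=76.7232, payoff=0.0000, prob=0.003570
UUDDD: M=153.4464, payoff=0.0000, prob=0.009957
DDUDD: M=55.2407, payoff=0.0000, prob=0.003570
UDUDD: M=110.4814, payoff=0.0000, prob=0.009957
DUUDD: M=110.4814, payoff=0.0000, prob=0.009957
UUUDD: M=220.9628, payoff=0.0000, prob=0.027776
DDDUD: M=53.2800, payoff=0.0000, prob=0.003570
UDDUD: M=106.5600, payoff=0.0000, prob=0.009957
DUDUD: M=79.5466, payoff=0.0000, prob=0.009957
UUDUD: M=159.0932, payoff=0.0000, prob=0.027776
DDUUD: M=79.5466, payoff=0.0000, prob=0.009957
UDUUD: M=159.0932, payoff=0.0000, prob=0.027776
DUUUD: M=159.0932, payoff=0.0000, prob=0.027776
UUUUD: M=318.1865, payoff=14.6665, prob=0.077481
DDDDU: M=53.2800, payoff=0.0000, prob=0.003570
UDDDU: M=106.5600, payoff=0.0000, prob=0.009957
DUDDU: M=76.7232, payoff=0.0000, prob=0.009957
UUDDU: M=153.4464, payoff=0.0000, prob=0.027776
DDUDU: M=57.2736, payoff=0.0000, prob=0.009957
UDUDU: M=114.5471, payoff=0.0000, prob=0.027776
DUUDU: M=114.5471, payoff=0.0000, prob=0.027776
UUUDU: M=229.0942, payoff=0.0000, prob=0.077481
DDDUU: M=57.2736, payoff=0.0000, prob=0.009957
UDDUU: M=114.5471, payoff=0.0000, prob=0.027776
DUDUU: M=114.5471, payoff=0.0000, prob=0.027776
UUDUU: M=229.0942, payoff=0.0000, prob=0.077481
DDUUU: M=114.5471, payoff=0.0000, prob=0.027776
UDUUU: M=229.0942, payoff=0.0000, prob=0.077481
DUUUU: M=229.0942, payoff=0.0000, prob=0.077481
UUUUU: M=458.1885, payoff=154.6685, prob=0.216131
Price = Σ prob·payoff / R^5 = 34.565011 / 3.051758 = 11.3263

price = 11.3263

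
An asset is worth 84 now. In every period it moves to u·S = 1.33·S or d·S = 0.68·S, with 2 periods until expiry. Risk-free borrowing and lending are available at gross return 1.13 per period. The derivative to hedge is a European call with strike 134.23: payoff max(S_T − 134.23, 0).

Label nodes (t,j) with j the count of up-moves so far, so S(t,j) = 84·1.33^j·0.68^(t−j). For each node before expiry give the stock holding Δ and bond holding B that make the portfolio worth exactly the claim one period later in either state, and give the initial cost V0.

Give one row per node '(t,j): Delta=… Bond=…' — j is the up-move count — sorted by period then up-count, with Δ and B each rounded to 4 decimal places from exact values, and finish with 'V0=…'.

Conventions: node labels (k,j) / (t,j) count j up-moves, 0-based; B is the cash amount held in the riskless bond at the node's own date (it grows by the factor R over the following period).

The replicating-portfolio and risk-neutral prices coincide; use p* = (1.13−0.68)/(1.33−0.68) = 0.6923 for the latter.
At maturity the claim pays: V(2,0)=0.0000, V(2,1)=0.0000, V(2,2)=14.3576
(1,0): S=57.1200. Δ = (V_up−V_dn)/(S_up−S_dn) = (0.0000−0.0000)/(75.9696−38.8416) = 0.0000. V = [p*·0.0000 + (1−p*)·0.0000]/1.13 = 0.0000. B = V − Δ·S = 0.0000.
(1,1): S=111.7200. Δ = (V_up−V_dn)/(S_up−S_dn) = (14.3576−0.0000)/(148.5876−75.9696) = 0.1977. V = [p*·14.3576 + (1−p*)·0.0000]/1.13 = 8.7964. B = V − Δ·S = -13.2923.
(0,0): S=84.0000. Δ = (V_up−V_dn)/(S_up−S_dn) = (8.7964−0.0000)/(111.7200−57.1200) = 0.1611. V = [p*·8.7964 + (1−p*)·0.0000]/1.13 = 5.3892. B = V − Δ·S = -8.1437.
Check: Δ(0,0)·S0 + B(0,0) = 5.3892 = V0.

(0,0): Delta=0.1611 Bond=-8.1437
(1,0): Delta=0.0000 Bond=0.0000
(1,1): Delta=0.1977 Bond=-13.2923
V0=5.3892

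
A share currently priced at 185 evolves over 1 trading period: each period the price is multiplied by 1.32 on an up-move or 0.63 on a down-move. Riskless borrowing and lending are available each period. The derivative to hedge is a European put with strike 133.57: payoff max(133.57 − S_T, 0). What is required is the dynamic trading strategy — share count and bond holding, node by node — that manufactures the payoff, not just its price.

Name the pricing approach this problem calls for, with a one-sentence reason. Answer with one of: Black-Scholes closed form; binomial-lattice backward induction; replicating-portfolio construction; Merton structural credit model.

Key observation: since the answer must list Δ and B at each node of the 1.32/0.63 lattice on 185, the replicating-portfolio method — solving the two-state system at every node — is the one that applies.

framework: replicating-portfolio construction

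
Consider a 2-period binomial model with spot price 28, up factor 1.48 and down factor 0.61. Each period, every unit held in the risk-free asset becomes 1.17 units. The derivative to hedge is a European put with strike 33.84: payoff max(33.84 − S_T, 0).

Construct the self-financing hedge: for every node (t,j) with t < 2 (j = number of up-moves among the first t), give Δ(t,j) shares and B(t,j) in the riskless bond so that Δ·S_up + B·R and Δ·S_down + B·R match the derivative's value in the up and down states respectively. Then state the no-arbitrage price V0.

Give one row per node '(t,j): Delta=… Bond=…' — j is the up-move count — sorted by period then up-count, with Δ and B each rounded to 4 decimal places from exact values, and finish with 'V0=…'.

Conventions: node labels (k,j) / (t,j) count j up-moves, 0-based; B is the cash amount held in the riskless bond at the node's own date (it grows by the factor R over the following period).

Since d<R<u, set p* = (R−d)/(u−d) = 0.6437; price each node as the discounted p*-expectation of its children.
Terminal payoffs: V(2,0)=23.4212, V(2,1)=8.5616, V(2,2)=0.0000
Node (1,0) S=17.0800: V=(p*·8.5616+(1−p*)·23.4212)/1.17=11.8431; Δ=(8.5616−23.4212)/(25.2784−10.4188)=-1.0000; B=V−Δ·S=28.9231
Node (1,1) S=41.4400: V=(p*·0.0000+(1−p*)·8.5616)/1.17=2.6074; Δ=(0.0000−8.5616)/(61.3312−25.2784)=-0.2375; B=V−Δ·S=12.4483
Node (0,0) S=28.0000: V=(p*·2.6074+(1−p*)·11.8431)/1.17=5.0413; Δ=(2.6074−11.8431)/(41.4400−17.0800)=-0.3791; B=V−Δ·S=15.6570
Verification: the root portfolio costs Δ(0,0)·S0 + B(0,0) = 5.0413, matching V0.

(0,0): Delta=-0.3791 Bond=15.6570
(1,0): Delta=-1.0000 Bond=28.9231
(1,1): Delta=-0.2375 Bond=12.4483
V0=5.0413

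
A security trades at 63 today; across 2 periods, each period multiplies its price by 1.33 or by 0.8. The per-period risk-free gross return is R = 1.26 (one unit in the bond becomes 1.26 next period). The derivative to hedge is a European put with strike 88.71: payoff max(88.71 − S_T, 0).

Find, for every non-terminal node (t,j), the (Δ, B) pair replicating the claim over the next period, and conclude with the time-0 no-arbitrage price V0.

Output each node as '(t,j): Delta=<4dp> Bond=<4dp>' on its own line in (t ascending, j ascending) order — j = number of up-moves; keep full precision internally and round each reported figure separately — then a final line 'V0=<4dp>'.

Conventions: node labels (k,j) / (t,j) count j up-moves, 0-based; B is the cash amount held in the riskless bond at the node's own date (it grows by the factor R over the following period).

Since d<R<u, set p* = (R−d)/(u−d) = 0.8679; price each node as the discounted p*-expectation of its children.
Payoffs at expiry: V(2,0)=48.3900, V(2,1)=21.6780, V(2,2)=0.0000
  t=1,j=0: stock 50.4000 → up 67.0320 (V=21.6780), down 40.3200 (V=48.3900). Price 20.0048; hedge Δ=-1.0000, bond B=70.4048.
  t=1,j=1: stock 83.7900 → up 111.4407 (V=0.0000), down 67.0320 (V=21.6780). Price 2.2723; hedge Δ=-0.4881, bond B=43.1742.
  t=0,j=0: stock 63.0000 → up 83.7900 (V=2.2723), down 50.4000 (V=20.0048). Price 3.6622; hedge Δ=-0.5311, bond B=37.1196.
Check: Δ(0,0)·S0 + B(0,0) = 3.6622 = V0.

(0,0): Delta=-0.5311 Bond=37.1196
(1,0): Delta=-1.0000 Bond=70.4048
(1,1): Delta=-0.4881 Bond=43.1742
V0=3.6622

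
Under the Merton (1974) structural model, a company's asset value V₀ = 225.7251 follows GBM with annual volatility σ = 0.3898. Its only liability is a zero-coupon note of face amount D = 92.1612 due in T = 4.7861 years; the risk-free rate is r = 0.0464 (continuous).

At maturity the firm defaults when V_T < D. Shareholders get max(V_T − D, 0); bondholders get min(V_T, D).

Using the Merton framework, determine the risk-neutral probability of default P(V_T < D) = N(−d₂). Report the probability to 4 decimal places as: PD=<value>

PD=0.1882

Equity is a call on the firm's assets struck at D = 92.1612:
d₁ = [ln(V₀/D) + (r + σ²/2)T] / (σ√T)
   = [ln(225.7251/92.1612) + (0.0464 + 0.5·0.3898²)·4.7861] / (0.3898·√4.7861)
   = [0.895779 + 0.585685] / 0.852772 = 1.737234
d₂ = d₁ − σ√T = 1.737234 − 0.852772 = 0.884462
risk-neutral PD = N(−d₂) = N(-0.884462) = 0.188223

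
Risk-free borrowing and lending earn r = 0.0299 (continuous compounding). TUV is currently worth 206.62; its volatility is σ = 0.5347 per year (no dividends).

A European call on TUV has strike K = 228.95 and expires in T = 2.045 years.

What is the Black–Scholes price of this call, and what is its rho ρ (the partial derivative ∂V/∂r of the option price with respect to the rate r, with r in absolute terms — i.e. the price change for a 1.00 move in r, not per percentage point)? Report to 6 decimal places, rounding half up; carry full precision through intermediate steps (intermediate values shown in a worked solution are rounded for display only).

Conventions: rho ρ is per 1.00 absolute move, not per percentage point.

σ√T = 0.5347·√2.045 = 0.764640
d₁ = (ln(S/K) + (r+σ²/2)T) / (σ√T) = (ln(206.62/228.95) + (0.0299+0.5347²/2)·2.045) / 0.764640 = (-0.102622 + 0.353482) / 0.764640 = 0.328076
d₂ = d₁ − σ√T = 0.328076 − 0.764640 = -0.436563
e^{−rT} = 0.940686
N(d₁) = 0.628573,  N(d₂) = 0.331214
Call price V = S·N(d₁) − K·e^{−rT}·N(d₂) = 129.875755 − 71.333607 = 58.542148
ρ = K·T·e^{−rT}·N(d₂) = 145.877225

price = 58.542148
ρ = 145.877225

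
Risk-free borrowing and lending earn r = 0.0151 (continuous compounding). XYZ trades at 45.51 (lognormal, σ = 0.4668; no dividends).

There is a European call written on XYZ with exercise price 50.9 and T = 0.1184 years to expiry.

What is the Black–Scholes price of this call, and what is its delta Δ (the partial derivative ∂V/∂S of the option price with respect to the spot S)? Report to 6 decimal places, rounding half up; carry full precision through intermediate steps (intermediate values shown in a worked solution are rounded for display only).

σ√T = 0.4668·√0.1184 = 0.160623
d₁ = (ln(S/K) + (r+σ²/2)T) / (σ√T) = (ln(45.51/50.9) + (0.0151+0.4668²/2)·0.1184) / 0.160623 = (-0.111931 + 0.014688) / 0.160623 = -0.605414
d₂ = d₁ − σ√T = -0.605414 − 0.160623 = -0.766037
e^{−rT} = 0.998214
N(d₁) = 0.272452,  N(d₂) = 0.221827
Call price V = S·N(d₁) − K·e^{−rT}·N(d₂) = 12.399289 − 11.270838 = 1.128450
Δ = N(d₁) = 0.272452

price = 1.128450
Δ = 0.272452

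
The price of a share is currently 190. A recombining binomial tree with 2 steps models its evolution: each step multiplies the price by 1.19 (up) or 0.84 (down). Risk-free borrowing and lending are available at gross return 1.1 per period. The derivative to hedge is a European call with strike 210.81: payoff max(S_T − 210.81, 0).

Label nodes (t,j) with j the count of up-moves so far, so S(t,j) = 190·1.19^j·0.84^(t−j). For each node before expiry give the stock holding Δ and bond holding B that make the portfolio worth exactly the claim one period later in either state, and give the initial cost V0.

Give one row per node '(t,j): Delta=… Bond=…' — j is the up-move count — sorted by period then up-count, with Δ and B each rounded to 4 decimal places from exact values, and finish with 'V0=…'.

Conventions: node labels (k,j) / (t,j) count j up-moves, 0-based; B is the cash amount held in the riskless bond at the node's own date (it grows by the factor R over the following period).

(0,0): Delta=0.5915 Bond=-85.8262
(1,0): Delta=0.0000 Bond=0.0000
(1,1): Delta=0.7361 Bond=-127.0887
V0=26.5652

The replicating-portfolio and risk-neutral prices coincide; use p* = (1.1−0.84)/(1.19−0.84) = 0.7429 for the latter.
Payoffs at expiry: V(2,0)=0.0000, V(2,1)=0.0000, V(2,2)=58.2490
(1,0): S=159.6000. Δ = (V_up−V_dn)/(S_up−S_dn) = (0.0000−0.0000)/(189.9240−134.0640) = 0.0000. V = [p*·0.0000 + (1−p*)·0.0000]/1.1 = 0.0000. B = V − Δ·S = 0.0000.
(1,1): S=226.1000. Δ = (V_up−V_dn)/(S_up−S_dn) = (58.2490−0.0000)/(269.0590−189.9240) = 0.7361. V = [p*·58.2490 + (1−p*)·0.0000]/1.1 = 39.3370. B = V − Δ·S = -127.0887.
(0,0): S=190.0000. Δ = (V_up−V_dn)/(S_up−S_dn) = (39.3370−0.0000)/(226.1000−159.6000) = 0.5915. V = [p*·39.3370 + (1−p*)·0.0000]/1.1 = 26.5652. B = V − Δ·S = -85.8262.
As a check, the time-0 holding Δ(0,0)·S0 + B(0,0) comes to 26.5652 — exactly V0.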